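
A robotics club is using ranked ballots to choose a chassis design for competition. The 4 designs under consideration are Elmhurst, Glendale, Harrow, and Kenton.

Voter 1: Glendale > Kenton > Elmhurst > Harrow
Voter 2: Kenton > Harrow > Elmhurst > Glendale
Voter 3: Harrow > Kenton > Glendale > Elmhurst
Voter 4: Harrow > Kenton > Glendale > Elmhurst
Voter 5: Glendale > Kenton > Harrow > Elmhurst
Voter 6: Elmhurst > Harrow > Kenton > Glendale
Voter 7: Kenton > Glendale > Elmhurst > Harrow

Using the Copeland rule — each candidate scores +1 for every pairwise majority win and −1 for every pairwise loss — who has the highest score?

Kenton

Pairwise results:
  Elmhurst vs Glendale: Glendale wins 5–2.
  Elmhurst vs Harrow: Harrow wins 4–3.
  Elmhurst vs Kenton: Kenton wins 6–1.
  Glendale vs Harrow: Harrow wins 4–3.
  Glendale vs Kenton: Kenton wins 5–2.
  Harrow vs Kenton: Kenton wins 4–3.
Copeland scores (wins − losses):
  Elmhurst: 0 − 3 = -3
  Glendale: 1 − 2 = -1
  Harrow: 2 − 1 = 1
  Kenton: 3 − 0 = 3
Kenton has the best Copeland score.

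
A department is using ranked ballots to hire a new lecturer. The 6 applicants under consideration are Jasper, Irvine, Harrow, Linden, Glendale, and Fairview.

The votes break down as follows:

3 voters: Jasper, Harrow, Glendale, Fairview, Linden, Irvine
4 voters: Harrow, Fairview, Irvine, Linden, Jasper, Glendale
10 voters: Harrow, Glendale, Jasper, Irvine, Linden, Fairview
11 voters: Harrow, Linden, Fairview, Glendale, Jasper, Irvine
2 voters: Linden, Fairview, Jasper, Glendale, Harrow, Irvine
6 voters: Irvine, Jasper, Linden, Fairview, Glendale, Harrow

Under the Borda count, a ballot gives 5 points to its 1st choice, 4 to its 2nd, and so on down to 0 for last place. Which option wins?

Borda scores:
  Jasper: 3·5 + 4·1 + 10·3 + 11·1 + 2·3 + 6·4 = 90
  Irvine: 3·0 + 4·3 + 10·2 + 11·0 + 2·0 + 6·5 = 62
  Harrow: 3·4 + 4·5 + 10·5 + 11·5 + 2·1 + 6·0 = 139
  Linden: 3·1 + 4·2 + 10·1 + 11·4 + 2·5 + 6·3 = 93
  Glendale: 3·3 + 4·0 + 10·4 + 11·2 + 2·2 + 6·1 = 81
  Fairview: 3·2 + 4·4 + 10·0 + 11·3 + 2·4 + 6·2 = 75
Harrow has the highest total.

Harrow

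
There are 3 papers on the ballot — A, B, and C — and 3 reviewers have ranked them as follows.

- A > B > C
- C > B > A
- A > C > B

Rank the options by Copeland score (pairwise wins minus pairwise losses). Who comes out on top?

A

Pairwise results:
  A vs B: A wins 2–1.
  A vs C: A wins 2–1.
  B vs C: C wins 2–1.
Copeland scores (wins − losses):
  A: 2 − 0 = 2
  B: 0 − 2 = -2
  C: 1 − 1 = 0
A has the best Copeland score.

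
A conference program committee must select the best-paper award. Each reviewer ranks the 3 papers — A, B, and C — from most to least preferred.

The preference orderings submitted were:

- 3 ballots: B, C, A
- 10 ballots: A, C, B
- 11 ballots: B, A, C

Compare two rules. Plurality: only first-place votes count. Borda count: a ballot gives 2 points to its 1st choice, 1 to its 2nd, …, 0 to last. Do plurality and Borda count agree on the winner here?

Plurality first-place counts: A 10, B 14, C 0 → B.
Borda totals: A 31, B 28, C 13 → A.
The two rules disagree: plurality picks B, Borda picks A.

No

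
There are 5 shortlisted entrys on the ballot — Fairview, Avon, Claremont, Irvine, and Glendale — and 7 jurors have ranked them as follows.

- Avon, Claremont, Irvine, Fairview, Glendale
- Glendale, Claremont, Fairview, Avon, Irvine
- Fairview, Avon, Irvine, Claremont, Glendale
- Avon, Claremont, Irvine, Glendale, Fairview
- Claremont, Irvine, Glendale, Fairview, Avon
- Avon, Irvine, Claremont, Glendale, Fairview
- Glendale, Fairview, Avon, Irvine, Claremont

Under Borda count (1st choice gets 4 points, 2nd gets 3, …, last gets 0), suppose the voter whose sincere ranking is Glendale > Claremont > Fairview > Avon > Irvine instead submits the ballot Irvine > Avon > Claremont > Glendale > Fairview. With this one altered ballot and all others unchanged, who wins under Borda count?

Avon

Borda totals with the altered ballot: Fairview 9, Avon 20, Claremont 15, Irvine 17, Glendale 9.
The winner is unchanged: still Avon.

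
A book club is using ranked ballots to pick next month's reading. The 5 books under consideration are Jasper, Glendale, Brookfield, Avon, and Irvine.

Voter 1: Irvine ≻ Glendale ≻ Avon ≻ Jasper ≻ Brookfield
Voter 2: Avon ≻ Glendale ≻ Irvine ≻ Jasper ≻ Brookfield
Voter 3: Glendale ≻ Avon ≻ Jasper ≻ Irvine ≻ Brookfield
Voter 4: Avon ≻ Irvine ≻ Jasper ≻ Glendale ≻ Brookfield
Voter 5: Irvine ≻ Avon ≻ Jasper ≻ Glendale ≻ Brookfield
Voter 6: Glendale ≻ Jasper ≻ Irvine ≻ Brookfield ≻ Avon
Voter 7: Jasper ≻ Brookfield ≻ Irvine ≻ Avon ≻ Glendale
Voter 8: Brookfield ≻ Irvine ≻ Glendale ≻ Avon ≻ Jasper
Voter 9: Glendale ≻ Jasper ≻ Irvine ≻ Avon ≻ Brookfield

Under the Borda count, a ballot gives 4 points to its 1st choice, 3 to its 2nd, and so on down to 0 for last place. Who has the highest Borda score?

Irvine

Borda scores:
  Jasper: 1 + 1 + 2 + 2 + 2 + 3 + 4 + 0 + 3 = 18
  Glendale: 3 + 3 + 4 + 1 + 1 + 4 + 0 + 2 + 4 = 22
  Brookfield: 0 + 0 + 0 + 0 + 0 + 1 + 3 + 4 + 0 = 8
  Avon: 2 + 4 + 3 + 4 + 3 + 0 + 1 + 1 + 1 = 19
  Irvine: 4 + 2 + 1 + 3 + 4 + 2 + 2 + 3 + 2 = 23
Irvine has the highest total.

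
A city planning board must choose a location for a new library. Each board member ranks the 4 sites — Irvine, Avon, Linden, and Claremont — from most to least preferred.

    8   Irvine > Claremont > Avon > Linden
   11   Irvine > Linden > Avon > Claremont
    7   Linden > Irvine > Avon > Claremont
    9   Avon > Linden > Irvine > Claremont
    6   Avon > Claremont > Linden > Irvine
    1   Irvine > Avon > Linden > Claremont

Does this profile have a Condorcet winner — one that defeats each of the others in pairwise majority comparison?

Head-to-head results (42 voters total):
Irvine vs Avon: Irvine wins 27–15.
Irvine vs Linden: Linden wins 22–20.
Irvine vs Claremont: Irvine wins 36–6.
Avon vs Linden: Avon wins 24–18.
Avon vs Claremont: Avon wins 34–8.
Linden vs Claremont: Linden wins 28–14.
No candidate beats all others: Irvine beats Avon beats Linden beats Irvine, a majority cycle.

No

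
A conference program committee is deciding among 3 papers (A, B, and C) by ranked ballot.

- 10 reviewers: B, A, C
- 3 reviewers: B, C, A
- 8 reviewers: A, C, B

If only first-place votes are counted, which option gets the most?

B

First-place vote totals:
  A: 8
  B: 13
  C: 0
B has the most first-place votes.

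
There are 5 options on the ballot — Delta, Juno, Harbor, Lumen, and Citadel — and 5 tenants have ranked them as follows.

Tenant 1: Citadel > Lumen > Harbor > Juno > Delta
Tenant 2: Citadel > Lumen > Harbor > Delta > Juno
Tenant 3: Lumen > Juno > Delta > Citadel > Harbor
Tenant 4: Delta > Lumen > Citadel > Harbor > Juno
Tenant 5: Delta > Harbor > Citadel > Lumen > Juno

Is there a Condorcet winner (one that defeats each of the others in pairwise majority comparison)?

Head-to-head results (5 voters total):
Delta vs Juno: Delta wins 3–2.
Delta vs Harbor: Delta wins 3–2.
Delta vs Lumen: Lumen wins 3–2.
Delta vs Citadel: Delta wins 3–2.
Juno vs Harbor: Harbor wins 4–1.
Juno vs Lumen: Lumen wins 5–0.
Juno vs Citadel: Citadel wins 4–1.
Harbor vs Lumen: Lumen wins 4–1.
Harbor vs Citadel: Citadel wins 4–1.
Lumen vs Citadel: Citadel wins 3–2.
No candidate beats all others: Delta beats Citadel beats Lumen beats Delta, a majority cycle.

No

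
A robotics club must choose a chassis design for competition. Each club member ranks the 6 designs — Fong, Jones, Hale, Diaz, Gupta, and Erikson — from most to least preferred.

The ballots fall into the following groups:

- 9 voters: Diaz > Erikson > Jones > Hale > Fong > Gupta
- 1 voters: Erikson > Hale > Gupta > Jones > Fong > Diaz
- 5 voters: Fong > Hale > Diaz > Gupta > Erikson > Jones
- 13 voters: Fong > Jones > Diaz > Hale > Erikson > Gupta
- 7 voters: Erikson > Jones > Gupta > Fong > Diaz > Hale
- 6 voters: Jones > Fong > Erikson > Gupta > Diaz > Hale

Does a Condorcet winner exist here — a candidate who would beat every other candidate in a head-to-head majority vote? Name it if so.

No Condorcet winner

Head-to-head results (41 voters total):
Fong vs Jones: Jones wins 23–18.
Fong vs Hale: Fong wins 31–10.
Fong vs Diaz: Fong wins 32–9.
Fong vs Gupta: Fong wins 33–8.
Fong vs Erikson: Fong wins 24–17.
Jones vs Hale: Jones wins 35–6.
Jones vs Diaz: Jones wins 27–14.
Jones vs Gupta: Jones wins 35–6.
Jones vs Erikson: Erikson wins 22–19.
Hale vs Diaz: Diaz wins 35–6.
Hale vs Gupta: Hale wins 28–13.
Hale vs Erikson: Erikson wins 23–18.
Diaz vs Gupta: Diaz wins 27–14.
Diaz vs Erikson: Diaz wins 27–14.
Gupta vs Erikson: Erikson wins 36–5.
No candidate beats all others: Fong beats Erikson beats Jones beats Fong, a majority cycle.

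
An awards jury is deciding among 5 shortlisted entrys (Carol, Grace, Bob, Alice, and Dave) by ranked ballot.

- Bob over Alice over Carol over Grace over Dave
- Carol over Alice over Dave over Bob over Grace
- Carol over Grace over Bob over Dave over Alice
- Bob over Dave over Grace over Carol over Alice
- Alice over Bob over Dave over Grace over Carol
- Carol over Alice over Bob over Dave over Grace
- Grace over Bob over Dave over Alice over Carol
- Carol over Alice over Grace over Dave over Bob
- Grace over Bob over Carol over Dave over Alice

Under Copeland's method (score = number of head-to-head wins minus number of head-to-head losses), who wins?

Bob

Pairwise results:
  Carol vs Grace: Carol wins 5–4.
  Carol vs Bob: Bob wins 5–4.
  Carol vs Alice: Carol wins 6–3.
  Carol vs Dave: Carol wins 6–3.
  Grace vs Bob: Bob wins 5–4.
  Grace vs Alice: Alice wins 5–4.
  Grace vs Dave: Grace wins 5–4.
  Bob vs Alice: Bob wins 5–4.
  Bob vs Dave: Bob wins 7–2.
  Alice vs Dave: Alice wins 5–4.
Copeland scores (wins − losses):
  Carol: 3 − 1 = 2
  Grace: 1 − 3 = -2
  Bob: 4 − 0 = 4
  Alice: 2 − 2 = 0
  Dave: 0 − 4 = -4
Bob has the best Copeland score.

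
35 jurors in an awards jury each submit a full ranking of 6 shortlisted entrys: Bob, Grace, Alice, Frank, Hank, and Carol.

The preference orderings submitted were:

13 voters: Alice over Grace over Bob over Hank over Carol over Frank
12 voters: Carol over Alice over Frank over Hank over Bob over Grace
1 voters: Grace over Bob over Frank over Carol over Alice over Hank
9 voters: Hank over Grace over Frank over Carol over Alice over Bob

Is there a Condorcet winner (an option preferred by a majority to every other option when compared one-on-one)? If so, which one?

None — there is no Condorcet winner

Head-to-head results (35 voters total):
Bob vs Grace: Grace wins 23–12.
Bob vs Alice: Alice wins 34–1.
Bob vs Frank: Frank wins 21–14.
Bob vs Hank: Hank wins 21–14.
Bob vs Carol: Carol wins 21–14.
Grace vs Alice: Alice wins 25–10.
Grace vs Frank: Grace wins 23–12.
Grace vs Hank: Hank wins 21–14.
Grace vs Carol: Grace wins 23–12.
Alice vs Frank: Alice wins 25–10.
Alice vs Hank: Alice wins 26–9.
Alice vs Carol: Carol wins 22–13.
Frank vs Hank: Hank wins 22–13.
Frank vs Carol: Carol wins 25–10.
Hank vs Carol: Hank wins 22–13.
No candidate beats all others: Grace beats Carol beats Alice beats Grace, a majority cycle.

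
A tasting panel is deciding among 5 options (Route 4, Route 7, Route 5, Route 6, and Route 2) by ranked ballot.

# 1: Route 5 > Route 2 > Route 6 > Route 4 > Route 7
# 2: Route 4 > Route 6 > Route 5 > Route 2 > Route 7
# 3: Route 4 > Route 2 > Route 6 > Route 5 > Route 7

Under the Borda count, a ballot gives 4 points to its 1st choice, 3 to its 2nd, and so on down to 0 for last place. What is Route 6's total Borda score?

Borda scores:
  Route 4: 1 + 4 + 4 = 9
  Route 7: 0 + 0 + 0 = 0
  Route 5: 4 + 2 + 1 = 7
  Route 6: 2 + 3 + 2 = 7
  Route 2: 3 + 1 + 3 = 7

7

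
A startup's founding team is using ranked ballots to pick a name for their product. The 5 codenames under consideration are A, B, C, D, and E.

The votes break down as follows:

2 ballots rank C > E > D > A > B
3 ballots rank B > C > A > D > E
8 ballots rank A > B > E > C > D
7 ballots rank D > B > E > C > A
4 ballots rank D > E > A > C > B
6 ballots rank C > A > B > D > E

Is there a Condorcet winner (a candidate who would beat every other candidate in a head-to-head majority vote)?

No

Head-to-head results (30 voters total):
A vs B: A wins 20–10.
A vs C: C wins 18–12.
A vs D: A wins 17–13.
A vs E: A wins 17–13.
B vs C: B wins 18–12.
B vs D: B wins 17–13.
B vs E: B wins 24–6.
C vs D: C wins 19–11.
C vs E: E wins 19–11.
D vs E: D wins 20–10.
No candidate beats all others: A beats B beats C beats A, a majority cycle.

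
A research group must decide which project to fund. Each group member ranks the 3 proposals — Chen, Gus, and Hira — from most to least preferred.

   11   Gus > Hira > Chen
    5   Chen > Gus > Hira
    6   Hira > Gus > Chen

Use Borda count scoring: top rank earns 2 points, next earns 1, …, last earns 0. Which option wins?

Borda scores:
  Chen: 11·0 + 5·2 + 6·0 = 10
  Gus: 11·2 + 5·1 + 6·1 = 33
  Hira: 11·1 + 5·0 + 6·2 = 23
Gus has the highest total.

Gus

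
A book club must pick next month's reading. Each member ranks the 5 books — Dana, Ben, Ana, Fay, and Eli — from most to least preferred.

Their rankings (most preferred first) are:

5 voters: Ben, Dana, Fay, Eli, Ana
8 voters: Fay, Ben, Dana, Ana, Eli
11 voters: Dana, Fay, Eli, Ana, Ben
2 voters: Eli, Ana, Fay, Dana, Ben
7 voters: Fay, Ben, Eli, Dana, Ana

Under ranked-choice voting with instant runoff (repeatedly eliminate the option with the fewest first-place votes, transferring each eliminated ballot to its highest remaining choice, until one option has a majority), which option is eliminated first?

Ana

Round 1: Fay 15, Dana 11, Ben 5, Eli 2, Ana 0. Ana has the fewest and is eliminated.
Round 2: Fay 15, Dana 11, Ben 5, Eli 2. Eli has the fewest and is eliminated.
Round 3: Fay 17, Dana 11, Ben 5. Fay has a majority.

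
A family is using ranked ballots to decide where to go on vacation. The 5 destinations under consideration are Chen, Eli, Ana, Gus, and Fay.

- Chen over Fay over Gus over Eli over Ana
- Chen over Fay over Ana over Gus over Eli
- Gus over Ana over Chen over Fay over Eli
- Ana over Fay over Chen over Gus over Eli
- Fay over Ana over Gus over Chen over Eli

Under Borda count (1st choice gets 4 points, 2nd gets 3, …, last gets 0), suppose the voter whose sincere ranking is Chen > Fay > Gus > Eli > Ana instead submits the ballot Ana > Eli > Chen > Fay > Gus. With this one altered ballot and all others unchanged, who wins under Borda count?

Ana

Borda totals with the altered ballot: Chen 11, Eli 3, Ana 16, Gus 8, Fay 12.
The switch changes the winner from Fay to Ana.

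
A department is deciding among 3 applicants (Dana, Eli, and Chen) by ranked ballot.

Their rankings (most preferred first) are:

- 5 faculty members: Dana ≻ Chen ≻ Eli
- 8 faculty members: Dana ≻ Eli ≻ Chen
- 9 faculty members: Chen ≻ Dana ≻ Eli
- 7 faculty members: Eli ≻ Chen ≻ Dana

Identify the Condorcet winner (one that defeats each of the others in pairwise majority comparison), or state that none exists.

There is no Condorcet winner

Head-to-head results (29 voters total):
Dana vs Eli: Dana wins 22–7.
Dana vs Chen: Chen wins 16–13.
Eli vs Chen: Eli wins 15–14.
No candidate beats all others: Dana beats Eli beats Chen beats Dana, a majority cycle.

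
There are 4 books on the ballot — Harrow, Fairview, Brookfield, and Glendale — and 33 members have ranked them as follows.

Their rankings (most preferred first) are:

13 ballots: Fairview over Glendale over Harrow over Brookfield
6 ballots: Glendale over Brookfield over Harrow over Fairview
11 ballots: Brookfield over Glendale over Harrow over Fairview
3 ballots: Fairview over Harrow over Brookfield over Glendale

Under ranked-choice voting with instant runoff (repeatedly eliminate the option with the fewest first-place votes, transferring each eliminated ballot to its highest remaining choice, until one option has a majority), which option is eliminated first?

Round 1: Fairview 16, Brookfield 11, Glendale 6, Harrow 0. Harrow has the fewest and is eliminated.
Round 2: Fairview 16, Brookfield 11, Glendale 6. Glendale has the fewest and is eliminated.
Round 3: Brookfield 17, Fairview 16. Brookfield has a majority.

Harrow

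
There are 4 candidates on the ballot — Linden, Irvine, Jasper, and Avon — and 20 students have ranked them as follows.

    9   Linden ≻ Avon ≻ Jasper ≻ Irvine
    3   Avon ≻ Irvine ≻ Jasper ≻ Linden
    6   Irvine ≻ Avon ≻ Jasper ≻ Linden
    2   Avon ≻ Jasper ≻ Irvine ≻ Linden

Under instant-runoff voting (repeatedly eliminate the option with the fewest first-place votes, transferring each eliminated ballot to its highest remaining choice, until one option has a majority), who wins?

Irvine

Round 1: Linden 9, Irvine 6, Avon 5, Jasper 0. Jasper has the fewest and is eliminated.
Round 2: Linden 9, Irvine 6, Avon 5. Avon has the fewest and is eliminated.
Round 3: Irvine 11, Linden 9. Irvine has a majority.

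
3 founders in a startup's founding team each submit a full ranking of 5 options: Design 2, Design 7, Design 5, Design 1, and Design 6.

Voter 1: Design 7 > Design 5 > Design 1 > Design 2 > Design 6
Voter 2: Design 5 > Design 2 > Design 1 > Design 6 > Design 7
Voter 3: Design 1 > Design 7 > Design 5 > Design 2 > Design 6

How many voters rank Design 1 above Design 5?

1

Ballots ranking Design 1 above Design 5: 1.
Ballots ranking Design 5 above Design 1: 2.
So 1 of 3 voters prefer Design 1 to Design 5.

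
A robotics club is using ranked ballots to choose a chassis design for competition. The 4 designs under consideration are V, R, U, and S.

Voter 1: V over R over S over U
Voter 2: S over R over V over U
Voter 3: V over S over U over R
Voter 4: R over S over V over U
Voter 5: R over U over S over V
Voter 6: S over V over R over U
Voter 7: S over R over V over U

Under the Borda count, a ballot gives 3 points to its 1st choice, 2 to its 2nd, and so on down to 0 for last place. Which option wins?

Borda scores:
  V: 3 + 1 + 3 + 1 + 0 + 2 + 1 = 11
  R: 2 + 2 + 0 + 3 + 3 + 1 + 2 = 13
  U: 0 + 0 + 1 + 0 + 2 + 0 + 0 = 3
  S: 1 + 3 + 2 + 2 + 1 + 3 + 3 = 15
S has the highest total.

S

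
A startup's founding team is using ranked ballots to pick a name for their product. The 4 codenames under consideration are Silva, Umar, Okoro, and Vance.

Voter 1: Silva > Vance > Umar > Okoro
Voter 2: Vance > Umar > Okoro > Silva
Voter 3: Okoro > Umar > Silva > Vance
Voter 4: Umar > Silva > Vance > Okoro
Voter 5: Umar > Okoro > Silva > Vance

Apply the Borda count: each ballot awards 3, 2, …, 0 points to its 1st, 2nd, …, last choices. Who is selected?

Umar

Borda scores:
  Silva: 3 + 0 + 1 + 2 + 1 = 7
  Umar: 1 + 2 + 2 + 3 + 3 = 11
  Okoro: 0 + 1 + 3 + 0 + 2 = 6
  Vance: 2 + 3 + 0 + 1 + 0 = 6
Umar has the highest total.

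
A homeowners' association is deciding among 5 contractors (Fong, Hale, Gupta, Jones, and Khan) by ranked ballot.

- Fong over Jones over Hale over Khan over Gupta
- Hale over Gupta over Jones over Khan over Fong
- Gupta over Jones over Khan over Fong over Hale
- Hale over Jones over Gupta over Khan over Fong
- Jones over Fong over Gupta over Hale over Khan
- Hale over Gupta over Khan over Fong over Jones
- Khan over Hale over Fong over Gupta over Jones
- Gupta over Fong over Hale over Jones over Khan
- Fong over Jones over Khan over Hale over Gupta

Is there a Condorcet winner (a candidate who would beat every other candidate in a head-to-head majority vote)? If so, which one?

None — there is no Condorcet winner

Head-to-head results (9 voters total):
Fong vs Hale: Fong wins 5–4.
Fong vs Gupta: Gupta wins 5–4.
Fong vs Jones: Fong wins 5–4.
Fong vs Khan: Khan wins 5–4.
Hale vs Gupta: Hale wins 6–3.
Hale vs Jones: Hale wins 5–4.
Hale vs Khan: Hale wins 6–3.
Gupta vs Jones: Gupta wins 5–4.
Gupta vs Khan: Gupta wins 6–3.
Jones vs Khan: Jones wins 7–2.
No candidate beats all others: Fong beats Hale beats Gupta beats Fong, a majority cycle.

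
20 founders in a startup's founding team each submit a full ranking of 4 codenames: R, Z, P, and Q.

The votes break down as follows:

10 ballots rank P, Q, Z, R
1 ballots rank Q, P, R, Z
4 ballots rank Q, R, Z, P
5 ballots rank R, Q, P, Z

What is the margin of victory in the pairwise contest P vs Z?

12

Ballots ranking P above Z: 10+1+5 = 16.
Ballots ranking Z above P: 4.
P wins 16–4, a margin of 12.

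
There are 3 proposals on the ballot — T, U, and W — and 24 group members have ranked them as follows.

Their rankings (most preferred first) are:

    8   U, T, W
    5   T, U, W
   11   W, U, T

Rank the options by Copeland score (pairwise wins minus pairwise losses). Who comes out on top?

Pairwise results:
  T vs U: U wins 19–5.
  T vs W: T wins 13–11.
  U vs W: U wins 13–11.
Copeland scores (wins − losses):
  T: 1 − 1 = 0
  U: 2 − 0 = 2
  W: 0 − 2 = -2
U has the best Copeland score.

U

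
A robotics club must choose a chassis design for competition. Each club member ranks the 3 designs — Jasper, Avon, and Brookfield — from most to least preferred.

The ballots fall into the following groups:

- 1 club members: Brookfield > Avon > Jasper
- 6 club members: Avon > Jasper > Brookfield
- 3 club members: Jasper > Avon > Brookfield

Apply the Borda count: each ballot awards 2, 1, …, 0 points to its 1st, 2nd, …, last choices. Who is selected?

Borda scores:
  Jasper: 0 + 6·1 + 3·2 = 12
  Avon: 1 + 6·2 + 3·1 = 16
  Brookfield: 2 + 6·0 + 3·0 = 2
Avon has the highest total.

Avon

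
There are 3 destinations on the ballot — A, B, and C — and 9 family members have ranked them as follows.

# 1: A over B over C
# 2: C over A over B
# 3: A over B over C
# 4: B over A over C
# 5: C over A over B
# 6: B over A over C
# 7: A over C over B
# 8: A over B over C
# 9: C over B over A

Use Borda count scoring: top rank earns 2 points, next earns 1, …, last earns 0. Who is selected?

Borda scores:
  A: 2 + 1 + 2 + 1 + 1 + 1 + 2 + 2 + 0 = 12
  B: 1 + 0 + 1 + 2 + 0 + 2 + 0 + 1 + 1 = 8
  C: 0 + 2 + 0 + 0 + 2 + 0 + 1 + 0 + 2 = 7
A has the highest total.

A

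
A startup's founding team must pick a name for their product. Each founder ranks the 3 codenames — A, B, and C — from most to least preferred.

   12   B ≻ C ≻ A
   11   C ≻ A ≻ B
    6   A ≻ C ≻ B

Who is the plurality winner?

First-place vote totals:
  A: 6
  B: 12
  C: 11
B has the most first-place votes.

B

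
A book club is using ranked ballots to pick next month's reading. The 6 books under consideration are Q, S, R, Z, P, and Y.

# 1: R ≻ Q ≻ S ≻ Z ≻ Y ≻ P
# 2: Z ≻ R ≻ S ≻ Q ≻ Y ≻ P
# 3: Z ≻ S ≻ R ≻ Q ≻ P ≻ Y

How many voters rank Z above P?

3

Ballots ranking Z above P: 3.
Ballots ranking P above Z: 0.
So 3 of 3 voters prefer Z to P.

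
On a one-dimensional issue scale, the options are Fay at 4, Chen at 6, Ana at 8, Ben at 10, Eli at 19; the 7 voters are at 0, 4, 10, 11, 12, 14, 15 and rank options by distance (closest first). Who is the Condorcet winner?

With single-peaked preferences on a line, the Condorcet winner is the candidate closest to the median voter.
The median voter (position 11) is closest to Ben at 10.
Check: Ben vs Chen — voters closer to Ben: 5 of 7.

Ben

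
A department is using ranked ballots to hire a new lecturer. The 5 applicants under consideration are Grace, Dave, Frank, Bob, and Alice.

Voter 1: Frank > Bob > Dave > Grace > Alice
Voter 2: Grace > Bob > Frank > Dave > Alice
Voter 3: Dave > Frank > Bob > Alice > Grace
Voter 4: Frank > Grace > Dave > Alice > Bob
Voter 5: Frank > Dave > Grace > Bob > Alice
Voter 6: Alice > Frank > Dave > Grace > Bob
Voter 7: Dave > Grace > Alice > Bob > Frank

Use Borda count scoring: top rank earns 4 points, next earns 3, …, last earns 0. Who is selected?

Borda scores:
  Grace: 1 + 4 + 0 + 3 + 2 + 1 + 3 = 14
  Dave: 2 + 1 + 4 + 2 + 3 + 2 + 4 = 18
  Frank: 4 + 2 + 3 + 4 + 4 + 3 + 0 = 20
  Bob: 3 + 3 + 2 + 0 + 1 + 0 + 1 = 10
  Alice: 0 + 0 + 1 + 1 + 0 + 4 + 2 = 8
Frank has the highest total.

Frank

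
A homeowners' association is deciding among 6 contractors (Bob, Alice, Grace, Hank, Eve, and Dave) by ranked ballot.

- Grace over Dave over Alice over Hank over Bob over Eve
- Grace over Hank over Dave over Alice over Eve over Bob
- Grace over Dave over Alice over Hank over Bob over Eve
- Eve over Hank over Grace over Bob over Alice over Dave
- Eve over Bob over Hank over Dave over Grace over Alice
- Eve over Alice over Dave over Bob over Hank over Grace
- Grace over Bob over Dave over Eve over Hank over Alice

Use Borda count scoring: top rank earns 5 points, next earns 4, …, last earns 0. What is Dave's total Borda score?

Borda scores:
  Bob: 1 + 0 + 1 + 2 + 4 + 2 + 4 = 14
  Alice: 3 + 2 + 3 + 1 + 0 + 4 + 0 = 13
  Grace: 5 + 5 + 5 + 3 + 1 + 0 + 5 = 24
  Hank: 2 + 4 + 2 + 4 + 3 + 1 + 1 = 17
  Eve: 0 + 1 + 0 + 5 + 5 + 5 + 2 = 18
  Dave: 4 + 3 + 4 + 0 + 2 + 3 + 3 = 19

19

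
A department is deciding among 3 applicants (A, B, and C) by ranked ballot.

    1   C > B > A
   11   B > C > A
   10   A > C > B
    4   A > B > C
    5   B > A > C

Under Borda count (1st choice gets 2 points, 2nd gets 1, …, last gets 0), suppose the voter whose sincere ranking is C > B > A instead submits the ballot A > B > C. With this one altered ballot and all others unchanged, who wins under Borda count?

Borda totals with the altered ballot: A 35, B 37, C 21.
The winner is unchanged: still B.

B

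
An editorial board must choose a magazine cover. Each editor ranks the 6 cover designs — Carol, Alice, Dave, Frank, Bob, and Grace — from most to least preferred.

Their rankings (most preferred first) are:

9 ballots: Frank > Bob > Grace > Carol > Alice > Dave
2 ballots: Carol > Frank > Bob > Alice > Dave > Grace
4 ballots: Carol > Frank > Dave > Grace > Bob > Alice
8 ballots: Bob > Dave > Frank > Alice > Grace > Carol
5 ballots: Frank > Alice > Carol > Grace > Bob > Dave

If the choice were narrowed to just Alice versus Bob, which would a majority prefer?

Bob

Ballots ranking Alice above Bob: 5.
Ballots ranking Bob above Alice: 9+2+4+8 = 23.
Bob wins the head-to-head, 23–5.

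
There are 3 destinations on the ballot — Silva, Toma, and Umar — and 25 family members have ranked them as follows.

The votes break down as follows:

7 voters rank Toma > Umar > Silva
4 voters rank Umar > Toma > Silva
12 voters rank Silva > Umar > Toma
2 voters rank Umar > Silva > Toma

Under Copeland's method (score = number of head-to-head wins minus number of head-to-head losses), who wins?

Umar

Pairwise results:
  Silva vs Toma: Silva wins 14–11.
  Silva vs Umar: Umar wins 13–12.
  Toma vs Umar: Umar wins 18–7.
Copeland scores (wins − losses):
  Silva: 1 − 1 = 0
  Toma: 0 − 2 = -2
  Umar: 2 − 0 = 2
Umar has the best Copeland score.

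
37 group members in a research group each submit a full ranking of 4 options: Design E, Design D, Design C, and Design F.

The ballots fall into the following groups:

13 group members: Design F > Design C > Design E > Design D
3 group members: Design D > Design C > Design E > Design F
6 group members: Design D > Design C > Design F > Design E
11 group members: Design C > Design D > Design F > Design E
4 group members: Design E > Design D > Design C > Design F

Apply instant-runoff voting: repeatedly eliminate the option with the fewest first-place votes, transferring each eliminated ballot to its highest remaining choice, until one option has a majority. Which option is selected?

Round 1: Design F 13, Design C 11, Design D 9, Design E 4. Design E has the fewest and is eliminated.
Round 2: Design D 13, Design F 13, Design C 11. Design C has the fewest and is eliminated.
Round 3: Design D 24, Design F 13. Design D has a majority.

Design D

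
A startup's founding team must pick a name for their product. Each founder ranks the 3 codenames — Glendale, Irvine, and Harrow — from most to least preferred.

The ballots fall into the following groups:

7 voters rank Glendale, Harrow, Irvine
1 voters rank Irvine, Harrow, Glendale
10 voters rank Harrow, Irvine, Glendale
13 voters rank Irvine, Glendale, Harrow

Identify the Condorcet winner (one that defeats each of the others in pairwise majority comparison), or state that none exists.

Head-to-head results (31 voters total):
Glendale vs Irvine: Irvine wins 24–7.
Glendale vs Harrow: Glendale wins 20–11.
Irvine vs Harrow: Harrow wins 17–14.
No candidate beats all others: Glendale beats Harrow beats Irvine beats Glendale, a majority cycle.

None — there is no Condorcet winner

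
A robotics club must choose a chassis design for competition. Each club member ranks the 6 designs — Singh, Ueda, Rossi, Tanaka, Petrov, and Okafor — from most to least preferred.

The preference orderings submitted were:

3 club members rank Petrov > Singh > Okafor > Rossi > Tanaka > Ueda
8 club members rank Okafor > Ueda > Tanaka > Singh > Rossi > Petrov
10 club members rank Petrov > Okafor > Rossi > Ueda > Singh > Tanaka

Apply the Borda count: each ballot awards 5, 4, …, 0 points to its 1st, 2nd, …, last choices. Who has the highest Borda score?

Okafor

Borda scores:
  Singh: 3·4 + 8·2 + 10·1 = 38
  Ueda: 3·0 + 8·4 + 10·2 = 52
  Rossi: 3·2 + 8·1 + 10·3 = 44
  Tanaka: 3·1 + 8·3 + 10·0 = 27
  Petrov: 3·5 + 8·0 + 10·5 = 65
  Okafor: 3·3 + 8·5 + 10·4 = 89
Okafor has the highest total.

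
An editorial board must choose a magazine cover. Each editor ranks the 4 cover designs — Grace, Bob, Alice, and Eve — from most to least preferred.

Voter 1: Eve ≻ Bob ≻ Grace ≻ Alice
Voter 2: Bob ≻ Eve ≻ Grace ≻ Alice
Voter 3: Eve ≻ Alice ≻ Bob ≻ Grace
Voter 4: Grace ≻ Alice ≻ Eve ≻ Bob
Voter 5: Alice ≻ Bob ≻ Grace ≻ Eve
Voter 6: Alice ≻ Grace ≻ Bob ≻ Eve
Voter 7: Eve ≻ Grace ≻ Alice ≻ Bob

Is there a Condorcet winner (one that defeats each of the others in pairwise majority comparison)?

Yes

Head-to-head results (7 voters total):
Grace vs Bob: Bob wins 4–3.
Grace vs Alice: Grace wins 4–3.
Grace vs Eve: Eve wins 4–3.
Bob vs Alice: Alice wins 5–2.
Bob vs Eve: Eve wins 4–3.
Alice vs Eve: Eve wins 4–3.
Eve beats each rival — Grace (4–3), Bob (4–3), Alice (4–3) — so Eve is the Condorcet winner.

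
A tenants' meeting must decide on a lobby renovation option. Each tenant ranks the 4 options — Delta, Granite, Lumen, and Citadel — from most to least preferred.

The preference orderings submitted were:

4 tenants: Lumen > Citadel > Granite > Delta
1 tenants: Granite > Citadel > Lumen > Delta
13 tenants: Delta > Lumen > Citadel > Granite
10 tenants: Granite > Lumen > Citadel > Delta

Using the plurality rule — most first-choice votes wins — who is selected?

Delta

First-place vote totals:
  Delta: 13
  Granite: 11
  Lumen: 4
  Citadel: 0
Delta has the most first-place votes.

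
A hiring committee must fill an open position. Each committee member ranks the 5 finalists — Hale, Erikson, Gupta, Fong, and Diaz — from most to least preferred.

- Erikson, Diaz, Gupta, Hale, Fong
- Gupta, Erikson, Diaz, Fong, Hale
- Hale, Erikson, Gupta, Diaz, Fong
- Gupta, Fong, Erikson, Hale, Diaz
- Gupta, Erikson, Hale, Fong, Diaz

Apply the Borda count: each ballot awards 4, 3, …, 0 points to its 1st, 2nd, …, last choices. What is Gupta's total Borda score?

Borda scores:
  Hale: 1 + 0 + 4 + 1 + 2 = 8
  Erikson: 4 + 3 + 3 + 2 + 3 = 15
  Gupta: 2 + 4 + 2 + 4 + 4 = 16
  Fong: 0 + 1 + 0 + 3 + 1 = 5
  Diaz: 3 + 2 + 1 + 0 + 0 = 6

16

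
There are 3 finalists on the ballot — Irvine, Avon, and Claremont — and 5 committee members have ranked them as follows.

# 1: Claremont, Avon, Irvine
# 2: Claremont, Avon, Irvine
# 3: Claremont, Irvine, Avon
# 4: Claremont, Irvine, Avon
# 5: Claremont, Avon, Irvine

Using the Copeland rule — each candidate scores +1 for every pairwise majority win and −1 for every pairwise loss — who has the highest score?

Claremont

Pairwise results:
  Irvine vs Avon: Avon wins 3–2.
  Irvine vs Claremont: Claremont wins 5–0.
  Avon vs Claremont: Claremont wins 5–0.
Copeland scores (wins − losses):
  Irvine: 0 − 2 = -2
  Avon: 1 − 1 = 0
  Claremont: 2 − 0 = 2
Claremont has the best Copeland score.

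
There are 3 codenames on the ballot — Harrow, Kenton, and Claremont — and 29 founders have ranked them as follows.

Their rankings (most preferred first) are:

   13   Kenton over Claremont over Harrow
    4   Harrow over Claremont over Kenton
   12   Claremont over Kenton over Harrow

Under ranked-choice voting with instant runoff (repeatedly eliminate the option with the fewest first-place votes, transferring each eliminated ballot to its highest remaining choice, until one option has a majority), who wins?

Claremont

Round 1: Kenton 13, Claremont 12, Harrow 4. Harrow has the fewest and is eliminated.
Round 2: Claremont 16, Kenton 13. Claremont has a majority.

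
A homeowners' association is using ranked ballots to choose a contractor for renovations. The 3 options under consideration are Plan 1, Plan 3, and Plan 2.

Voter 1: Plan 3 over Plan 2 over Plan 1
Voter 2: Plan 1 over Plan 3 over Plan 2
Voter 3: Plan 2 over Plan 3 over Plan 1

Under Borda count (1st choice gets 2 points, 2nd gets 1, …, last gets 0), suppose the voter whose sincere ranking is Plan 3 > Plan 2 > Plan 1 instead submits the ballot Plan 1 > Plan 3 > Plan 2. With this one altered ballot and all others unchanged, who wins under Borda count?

Borda totals with the altered ballot: Plan 1 4, Plan 3 3, Plan 2 2.
The switch changes the winner from Plan 3 to Plan 1.

Plan 1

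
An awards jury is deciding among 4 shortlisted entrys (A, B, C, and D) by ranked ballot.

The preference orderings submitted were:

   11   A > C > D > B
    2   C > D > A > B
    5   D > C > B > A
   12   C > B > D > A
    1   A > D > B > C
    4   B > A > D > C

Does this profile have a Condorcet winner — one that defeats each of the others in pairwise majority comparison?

Yes

Head-to-head results (35 voters total):
A vs B: B wins 21–14.
A vs C: C wins 19–16.
A vs D: D wins 19–16.
B vs C: C wins 30–5.
B vs D: D wins 19–16.
C vs D: C wins 25–10.
C beats each rival — A (19–16), B (30–5), D (25–10) — so C is the Condorcet winner.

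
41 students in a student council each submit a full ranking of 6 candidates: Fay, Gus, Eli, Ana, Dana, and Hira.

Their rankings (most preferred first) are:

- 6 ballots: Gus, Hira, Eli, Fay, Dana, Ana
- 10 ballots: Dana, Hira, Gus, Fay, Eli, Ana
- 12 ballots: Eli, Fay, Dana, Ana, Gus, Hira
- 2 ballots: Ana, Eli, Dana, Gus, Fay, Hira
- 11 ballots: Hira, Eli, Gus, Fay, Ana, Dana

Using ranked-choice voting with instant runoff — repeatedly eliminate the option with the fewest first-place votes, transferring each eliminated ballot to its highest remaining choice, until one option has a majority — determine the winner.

Hira

Round 1: Eli 12, Hira 11, Dana 10, Gus 6, Ana 2, Fay 0. Fay has the fewest and is eliminated.
Round 2: Eli 12, Hira 11, Dana 10, Gus 6, Ana 2. Ana has the fewest and is eliminated.
Round 3: Eli 14, Hira 11, Dana 10, Gus 6. Gus has the fewest and is eliminated.
Round 4: Hira 17, Eli 14, Dana 10. Dana has the fewest and is eliminated.
Round 5: Hira 27, Eli 14. Hira has a majority.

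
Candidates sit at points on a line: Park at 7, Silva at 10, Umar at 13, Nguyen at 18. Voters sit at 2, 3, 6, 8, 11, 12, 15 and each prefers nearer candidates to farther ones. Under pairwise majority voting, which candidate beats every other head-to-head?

Park

With single-peaked preferences on a line, the Condorcet winner is the candidate closest to the median voter.
The median voter (position 8) is closest to Park at 7.
Check: Park vs Umar — voters closer to Park: 4 of 7.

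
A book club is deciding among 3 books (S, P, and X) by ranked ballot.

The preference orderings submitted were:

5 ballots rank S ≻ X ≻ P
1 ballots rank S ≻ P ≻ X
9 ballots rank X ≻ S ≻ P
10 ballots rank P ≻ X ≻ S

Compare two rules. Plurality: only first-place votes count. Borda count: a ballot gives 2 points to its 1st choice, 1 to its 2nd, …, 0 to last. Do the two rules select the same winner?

Plurality first-place counts: S 6, P 10, X 9 → P.
Borda totals: S 21, P 21, X 33 → X.
The two rules disagree: plurality picks P, Borda picks X.

No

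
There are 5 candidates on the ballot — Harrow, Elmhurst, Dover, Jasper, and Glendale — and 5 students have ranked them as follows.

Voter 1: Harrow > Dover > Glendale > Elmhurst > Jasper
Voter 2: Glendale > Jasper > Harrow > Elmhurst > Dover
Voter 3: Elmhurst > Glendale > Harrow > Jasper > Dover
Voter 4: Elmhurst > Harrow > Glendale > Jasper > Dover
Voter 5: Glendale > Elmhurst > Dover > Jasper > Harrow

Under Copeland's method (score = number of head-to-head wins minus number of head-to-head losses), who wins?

Pairwise results:
  Harrow vs Elmhurst: Elmhurst wins 3–2.
  Harrow vs Dover: Harrow wins 4–1.
  Harrow vs Jasper: Harrow wins 3–2.
  Harrow vs Glendale: Glendale wins 3–2.
  Elmhurst vs Dover: Elmhurst wins 4–1.
  Elmhurst vs Jasper: Elmhurst wins 4–1.
  Elmhurst vs Glendale: Glendale wins 3–2.
  Dover vs Jasper: Jasper wins 3–2.
  Dover vs Glendale: Glendale wins 4–1.
  Jasper vs Glendale: Glendale wins 5–0.
Copeland scores (wins − losses):
  Harrow: 2 − 2 = 0
  Elmhurst: 3 − 1 = 2
  Dover: 0 − 4 = -4
  Jasper: 1 − 3 = -2
  Glendale: 4 − 0 = 4
Glendale has the best Copeland score.

Glendale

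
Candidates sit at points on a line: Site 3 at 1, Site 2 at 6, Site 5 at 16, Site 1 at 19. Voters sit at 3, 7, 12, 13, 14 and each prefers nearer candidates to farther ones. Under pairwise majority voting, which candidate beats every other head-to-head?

Site 5

With single-peaked preferences on a line, the Condorcet winner is the candidate closest to the median voter.
The median voter (position 12) is closest to Site 5 at 16.
Check: Site 5 vs Site 2 — voters closer to Site 5: 3 of 5.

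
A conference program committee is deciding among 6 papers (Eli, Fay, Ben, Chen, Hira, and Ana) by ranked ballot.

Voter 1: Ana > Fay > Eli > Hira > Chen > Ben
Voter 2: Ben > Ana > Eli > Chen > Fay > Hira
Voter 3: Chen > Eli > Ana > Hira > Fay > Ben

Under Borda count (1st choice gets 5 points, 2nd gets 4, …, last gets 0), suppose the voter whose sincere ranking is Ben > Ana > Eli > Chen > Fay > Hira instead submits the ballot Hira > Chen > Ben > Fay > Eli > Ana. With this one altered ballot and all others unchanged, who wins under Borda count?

Borda totals with the altered ballot: Eli 8, Fay 7, Ben 3, Chen 10, Hira 9, Ana 8.
The switch changes the winner from Ana to Chen.

Chen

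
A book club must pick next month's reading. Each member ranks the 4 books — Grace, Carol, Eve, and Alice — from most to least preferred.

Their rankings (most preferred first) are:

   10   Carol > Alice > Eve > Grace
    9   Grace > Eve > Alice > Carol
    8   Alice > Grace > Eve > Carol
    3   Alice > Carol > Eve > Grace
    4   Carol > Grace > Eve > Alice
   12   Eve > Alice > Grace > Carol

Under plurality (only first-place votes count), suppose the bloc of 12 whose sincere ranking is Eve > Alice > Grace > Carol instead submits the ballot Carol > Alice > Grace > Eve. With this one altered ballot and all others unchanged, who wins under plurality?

Carol

First-place totals with the altered ballot: Grace 9, Carol 26, Eve 0, Alice 11.
The winner is unchanged: still Carol.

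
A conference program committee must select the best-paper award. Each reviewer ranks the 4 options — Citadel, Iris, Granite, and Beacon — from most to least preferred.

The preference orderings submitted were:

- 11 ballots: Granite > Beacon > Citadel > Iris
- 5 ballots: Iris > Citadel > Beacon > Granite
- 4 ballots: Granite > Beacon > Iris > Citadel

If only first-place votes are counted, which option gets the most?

First-place vote totals:
  Citadel: 0
  Iris: 5
  Granite: 15
  Beacon: 0
Granite has the most first-place votes.

Granite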